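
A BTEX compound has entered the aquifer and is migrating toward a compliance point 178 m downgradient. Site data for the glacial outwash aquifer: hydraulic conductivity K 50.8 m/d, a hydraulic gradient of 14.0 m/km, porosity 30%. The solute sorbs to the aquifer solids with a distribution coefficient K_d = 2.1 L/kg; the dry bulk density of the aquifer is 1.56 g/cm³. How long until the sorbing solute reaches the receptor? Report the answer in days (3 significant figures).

895 days

Specific discharge q = 50.8 × 0.014 = 0.7112 m/d
v = Ki/n = 50.8·0.014/0.30 = 2.371 m/d
Retardation R = 1 + ρ_b·K_d/n = 1 + 1.56×2.1/0.30 = 11.92
Contaminant velocity v_c = v/R = 2.371/11.92 = 0.1989 m/d
t = L/v_c = 178/0.1989 = 895.0 d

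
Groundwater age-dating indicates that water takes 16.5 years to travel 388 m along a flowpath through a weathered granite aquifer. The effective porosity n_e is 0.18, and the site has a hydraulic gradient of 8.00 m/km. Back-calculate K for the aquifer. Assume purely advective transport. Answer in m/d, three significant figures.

t = 16.5 years = 6023 d
v = L / t = 388 / 6023 = 0.06443 m/d
K = v · n / i = 0.06443 × 0.18 / 0.0080 = 1.45 m/d

1.45 m/d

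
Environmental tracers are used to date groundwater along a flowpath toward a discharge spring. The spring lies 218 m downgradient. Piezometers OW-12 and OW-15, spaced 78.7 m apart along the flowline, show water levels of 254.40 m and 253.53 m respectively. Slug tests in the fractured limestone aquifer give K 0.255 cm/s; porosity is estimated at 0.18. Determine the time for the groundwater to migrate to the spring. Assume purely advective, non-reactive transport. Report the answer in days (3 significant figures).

16.1 days

Hydraulic gradient i = (254.40 − 253.53) / 78.7 = 0.87 / 78.7 = 0.01105
K = 0.255 cm/s × 864 = 220.3 m/d
Darcy flux q = K·i = 220.3 × 0.01105 = 2.436 m/d
v = Ki/n = 220.3·0.01105/0.18 = 13.53 m/d
t = L / v = 218 / 13.53 = 16.11 d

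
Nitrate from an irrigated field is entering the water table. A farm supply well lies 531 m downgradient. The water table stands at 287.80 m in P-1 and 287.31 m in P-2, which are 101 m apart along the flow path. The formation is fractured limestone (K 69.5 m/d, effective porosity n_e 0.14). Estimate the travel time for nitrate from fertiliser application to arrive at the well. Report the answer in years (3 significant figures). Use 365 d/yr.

Hydraulic gradient i = (287.80 − 287.31) / 101 = 0.49 / 101 = 0.004851
Specific discharge q = 69.5 × 0.004851 = 0.3372 m/d
Average linear velocity = 0.3372 / 0.14 = 2.408 m/d
t = L / v = 531 / 2.408 = 220.5 d
   = 220.5 / 365 = 0.604 yr

0.604 years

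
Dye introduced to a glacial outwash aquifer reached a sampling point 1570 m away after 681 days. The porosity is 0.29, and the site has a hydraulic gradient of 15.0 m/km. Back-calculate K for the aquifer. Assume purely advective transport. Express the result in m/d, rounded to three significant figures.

44.6 m/d

v = L / t = 1570 / 681 = 2.305 m/d
K = v · n / i = 2.305 × 0.29 / 0.015 = 44.6 m/d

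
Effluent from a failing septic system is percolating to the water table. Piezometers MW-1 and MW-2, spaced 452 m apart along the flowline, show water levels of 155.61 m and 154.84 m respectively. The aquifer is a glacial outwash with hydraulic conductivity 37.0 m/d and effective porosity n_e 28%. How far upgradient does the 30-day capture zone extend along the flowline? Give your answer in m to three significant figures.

6.75 m

Hydraulic gradient i = (155.61 − 154.84) / 452 = 0.77 / 452 = 0.001704
Darcy flux q = K·i = 37.0 × 0.001704 = 0.06303 m/d
v_s = q/n_e = 0.06303/0.28 = 0.2251 m/d
L = v × T = 0.2251 × 30 = 6.753 m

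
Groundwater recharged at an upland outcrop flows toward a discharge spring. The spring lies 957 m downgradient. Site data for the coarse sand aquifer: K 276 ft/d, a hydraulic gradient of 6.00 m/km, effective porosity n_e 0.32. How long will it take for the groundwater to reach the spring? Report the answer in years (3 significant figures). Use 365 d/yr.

1.66 years

K = 276 ft/d × 0.3048 = 84.12 m/d
Specific discharge q = 84.12 × 0.0060 = 0.5047 m/d
Average linear velocity = 0.5047 / 0.32 = 1.577 m/d
t = L / v = 957 / 1.577 = 606.7 d
   = 606.7 / 365 = 1.66 yr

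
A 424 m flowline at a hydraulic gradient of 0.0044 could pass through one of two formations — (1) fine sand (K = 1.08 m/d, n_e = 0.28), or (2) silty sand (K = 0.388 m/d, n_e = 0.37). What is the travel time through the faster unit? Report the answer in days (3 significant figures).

25000 days

Unit 1 (fine sand): v = 1.08×0.0044/0.28 = 0.01697 m/d, t = 424/0.01697 = 24980 d
Unit 2 (silty sand): v = 0.388×0.0044/0.37 = 0.004614 m/d, t = 424/0.004614 = 91890 d
Faster unit: t = 25000 d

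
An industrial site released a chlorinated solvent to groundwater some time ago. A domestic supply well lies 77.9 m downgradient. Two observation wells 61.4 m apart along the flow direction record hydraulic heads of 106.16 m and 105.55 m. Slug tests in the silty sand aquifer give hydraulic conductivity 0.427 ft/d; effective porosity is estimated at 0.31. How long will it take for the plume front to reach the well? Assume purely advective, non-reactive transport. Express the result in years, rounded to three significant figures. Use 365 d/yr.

Hydraulic gradient i = (106.16 − 105.55) / 61.4 = 0.61 / 61.4 = 0.009935
K = 0.427 ft/d × 0.3048 = 0.1301 m/d
q = Ki = 0.1301 × 0.009935 = 0.001293 m/d
v = Ki/n = 0.1301·0.009935/0.31 = 0.004171 m/d
t = L / v = 77.9 / 0.004171 = 18680 d
   = 18680 / 365 = 51.2 yr

51.2 years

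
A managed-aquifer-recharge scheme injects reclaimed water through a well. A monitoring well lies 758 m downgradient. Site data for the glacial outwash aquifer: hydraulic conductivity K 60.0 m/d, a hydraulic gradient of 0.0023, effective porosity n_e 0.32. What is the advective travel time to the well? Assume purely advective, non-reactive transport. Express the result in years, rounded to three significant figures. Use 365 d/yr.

Specific discharge q = 60.0 × 0.0023 = 0.1380 m/d
v_s = q/n_e = 0.1380/0.32 = 0.4313 m/d
t = L / v = 758 / 0.4313 = 1758 d
   = 1758 / 365 = 4.82 yr

4.82 years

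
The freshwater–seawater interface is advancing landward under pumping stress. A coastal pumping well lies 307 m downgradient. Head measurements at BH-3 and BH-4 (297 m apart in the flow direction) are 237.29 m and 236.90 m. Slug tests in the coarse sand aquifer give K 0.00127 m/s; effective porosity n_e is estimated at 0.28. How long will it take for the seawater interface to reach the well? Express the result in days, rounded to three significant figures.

Hydraulic gradient i = (237.29 − 236.90) / 297 = 0.39 / 297 = 0.001313
K = 0.00127 m/s × 86400 s/d = 109.7 m/d
q = Ki = 109.7 × 0.001313 = 0.1441 m/d
v_s = q/n_e = 0.1441/0.28 = 0.5146 m/d
t = L / v = 307 / 0.5146 = 596.6 d

597 days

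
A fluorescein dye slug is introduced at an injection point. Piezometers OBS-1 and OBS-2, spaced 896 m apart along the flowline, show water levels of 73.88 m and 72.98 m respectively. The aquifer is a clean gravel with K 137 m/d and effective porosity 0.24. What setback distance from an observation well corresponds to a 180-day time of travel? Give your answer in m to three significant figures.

103 m

Hydraulic gradient i = (73.88 − 72.98) / 896 = 0.90 / 896 = 0.001004
Darcy flux q = K·i = 137 × 0.001004 = 0.1376 m/d
Average linear velocity = 0.1376 / 0.24 = 0.5734 m/d
L = v × T = 0.5734 × 180 = 103.2 m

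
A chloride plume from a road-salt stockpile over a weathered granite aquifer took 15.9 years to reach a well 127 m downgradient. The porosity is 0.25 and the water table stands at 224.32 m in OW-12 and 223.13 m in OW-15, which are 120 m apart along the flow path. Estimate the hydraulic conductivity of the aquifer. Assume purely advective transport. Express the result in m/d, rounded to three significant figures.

Hydraulic gradient i = (224.32 − 223.13) / 120 = 1.19 / 120 = 0.009917
t = 15.9 years = 5804 d
v = L / t = 127 / 5804 = 0.02188 m/d
K = v · n / i = 0.02188 × 0.25 / 0.009917 = 0.552 m/d

0.552 m/d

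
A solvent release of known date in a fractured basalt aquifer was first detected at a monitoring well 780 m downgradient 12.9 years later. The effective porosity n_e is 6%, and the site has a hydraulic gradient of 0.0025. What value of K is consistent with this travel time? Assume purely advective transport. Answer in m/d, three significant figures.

3.98 m/d

t = 12.9 years = 4709 d
v = L / t = 780 / 4709 = 0.1657 m/d
K = v · n / i = 0.1657 × 0.06 / 0.0025 = 3.98 m/d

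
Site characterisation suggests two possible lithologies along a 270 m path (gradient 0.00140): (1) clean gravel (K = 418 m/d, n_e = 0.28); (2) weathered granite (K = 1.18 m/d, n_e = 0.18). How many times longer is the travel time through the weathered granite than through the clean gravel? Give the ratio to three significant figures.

228

Unit 1 (clean gravel): v = 418×0.0014/0.28 = 2.090 m/d, t = 270/2.090 = 129.2 d
Unit 2 (weathered granite): v = 1.18×0.0014/0.18 = 0.009178 m/d, t = 270/0.009178 = 29420 d
t(weathered granite) / t(clean gravel) = 29420/129.2 = 228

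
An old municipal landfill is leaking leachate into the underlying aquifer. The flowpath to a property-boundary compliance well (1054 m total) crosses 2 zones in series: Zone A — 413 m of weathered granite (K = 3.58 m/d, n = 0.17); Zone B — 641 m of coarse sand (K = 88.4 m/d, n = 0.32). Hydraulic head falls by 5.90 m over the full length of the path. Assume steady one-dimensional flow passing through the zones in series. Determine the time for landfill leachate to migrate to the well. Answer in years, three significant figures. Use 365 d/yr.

Steady 1-D flow in series ⇒ the Darcy flux q is identical in every zone and the zone head losses add (resistances L/K in series).
Σ(L/K) = 413/3.58 + 641/88.4 = 115.4 + 7.251 = 122.6 d
q = ΔH / Σ(L/K) = 5.90 / 122.6 = 0.04812 m/d (same in every zone)
Zone A: v = q/n = 0.04812/0.17 = 0.2830 m/d → t_A = 413/0.2830 = 1459 d
Zone B: v = q/n = 0.04812/0.32 = 0.1504 m/d → t_B = 641/0.1504 = 4263 d
Total t = 1459 + 4263 = 5722 d
   = 5722 / 365 = 15.7 yr

15.7 years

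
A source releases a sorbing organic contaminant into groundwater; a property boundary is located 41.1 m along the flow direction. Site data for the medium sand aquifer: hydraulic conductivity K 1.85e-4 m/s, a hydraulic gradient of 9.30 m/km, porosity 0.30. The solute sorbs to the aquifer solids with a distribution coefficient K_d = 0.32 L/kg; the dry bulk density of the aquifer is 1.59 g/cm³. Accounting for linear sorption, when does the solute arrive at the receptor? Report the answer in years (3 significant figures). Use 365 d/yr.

K = 1.85e-4 m/s × 86400 s/d = 15.98 m/d
q = Ki = 15.98 × 0.0093 = 0.1487 m/d
v_s = q/n_e = 0.1487/0.30 = 0.4955 m/d
Retardation R = 1 + ρ_b·K_d/n = 1 + 1.59×0.32/0.30 = 2.696
Contaminant velocity v_c = v/R = 0.4955/2.696 = 0.1838 m/d
t = L/v_c = 41.1/0.1838 = 223.6 d
   = 223.6/365 = 0.613 yr

0.613 years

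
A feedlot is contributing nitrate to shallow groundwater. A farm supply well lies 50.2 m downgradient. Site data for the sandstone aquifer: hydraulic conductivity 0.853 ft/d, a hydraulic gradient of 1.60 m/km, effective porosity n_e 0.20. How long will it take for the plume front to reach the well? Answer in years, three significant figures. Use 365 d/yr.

K = 0.853 ft/d × 0.3048 = 0.2600 m/d
Specific discharge q = 0.2600 × 0.0016 = 4.160e-4 m/d
v_s = q/n_e = 4.160e-4/0.20 = 0.002080 m/d
t = L / v = 50.2 / 0.002080 = 24140 d
   = 24140 / 365 = 66.1 yr

66.1 years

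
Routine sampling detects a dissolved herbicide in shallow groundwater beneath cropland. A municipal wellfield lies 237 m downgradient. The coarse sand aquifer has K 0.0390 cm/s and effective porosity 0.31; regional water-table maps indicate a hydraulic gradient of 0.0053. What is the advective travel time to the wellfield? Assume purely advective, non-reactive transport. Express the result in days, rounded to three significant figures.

411 days

K = 0.0390 cm/s × 864 = 33.70 m/d
q = Ki = 33.70 × 0.0053 = 0.1786 m/d
Seepage velocity v = q / n = 0.1786 / 0.31 = 0.5761 m/d
t = L / v = 237 / 0.5761 = 411.4 d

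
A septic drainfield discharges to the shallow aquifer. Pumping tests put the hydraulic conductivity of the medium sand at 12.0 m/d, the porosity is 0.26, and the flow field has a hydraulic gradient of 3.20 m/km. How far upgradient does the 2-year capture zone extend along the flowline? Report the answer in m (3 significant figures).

108 m

Darcy flux q = K·i = 12.0 × 0.0032 = 0.03840 m/d
v_s = q/n_e = 0.03840/0.26 = 0.1477 m/d
T = 2 yr × 365 = 730 d
L = v × T = 0.1477 × 730 = 107.8 m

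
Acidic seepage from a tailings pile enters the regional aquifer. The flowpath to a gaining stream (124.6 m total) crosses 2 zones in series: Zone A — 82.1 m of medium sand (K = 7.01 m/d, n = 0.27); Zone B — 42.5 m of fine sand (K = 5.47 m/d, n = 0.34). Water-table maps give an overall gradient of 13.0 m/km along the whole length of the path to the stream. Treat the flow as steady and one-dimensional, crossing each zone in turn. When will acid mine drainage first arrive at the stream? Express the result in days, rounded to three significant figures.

440 days

For zones in series the flux q is common to all zones; the equivalent conductivity is the harmonic (thickness-weighted) mean, K_eq = L_total / Σ(L_j/K_j).
Σ(L/K) = 82.1/7.01 + 42.5/5.47 = 11.71 + 7.770 = 19.48 d
K_eq = L_total / Σ(L/K) = 124.6 / 19.48 = 6.396 m/d
q = K_eq · i = 6.396 × 0.013 = 0.08315 m/d (same in every zone)
Zone A: v = q/n = 0.08315/0.27 = 0.3079 m/d → t_A = 82.1/0.3079 = 266.6 d
Zone B: v = q/n = 0.08315/0.34 = 0.2445 m/d → t_B = 42.5/0.2445 = 173.8 d
Total t = 266.6 + 173.8 = 440.4 d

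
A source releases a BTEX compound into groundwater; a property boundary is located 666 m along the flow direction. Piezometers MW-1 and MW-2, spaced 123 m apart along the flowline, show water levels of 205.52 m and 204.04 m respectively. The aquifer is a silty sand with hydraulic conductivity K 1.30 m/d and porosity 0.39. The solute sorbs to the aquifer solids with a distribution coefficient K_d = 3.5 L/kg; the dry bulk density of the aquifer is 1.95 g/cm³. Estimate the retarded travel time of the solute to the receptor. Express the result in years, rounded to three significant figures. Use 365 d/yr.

Hydraulic gradient i = (205.52 − 204.04) / 123 = 1.48 / 123 = 0.01203
Specific discharge q = 1.30 × 0.01203 = 0.01564 m/d
Seepage velocity v = q / n = 0.01564 / 0.39 = 0.04011 m/d
Retardation R = 1 + ρ_b·K_d/n = 1 + 1.95×3.5/0.39 = 18.50
Contaminant velocity v_c = v/R = 0.04011/18.50 = 0.002168 m/d
t = L/v_c = 666/0.002168 = 307200 d
   = 307200/365 = 842 yr

842 years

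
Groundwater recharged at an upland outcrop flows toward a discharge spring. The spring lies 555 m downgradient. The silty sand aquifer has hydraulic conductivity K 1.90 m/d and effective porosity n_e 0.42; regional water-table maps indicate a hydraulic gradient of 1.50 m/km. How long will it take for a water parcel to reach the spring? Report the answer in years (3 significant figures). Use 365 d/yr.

Specific discharge q = 1.90 × 0.0015 = 0.002850 m/d
v = Ki/n = 1.90·0.0015/0.42 = 0.006786 m/d
t = L / v = 555 / 0.006786 = 81790 d
   = 81790 / 365 = 224 yr

224 years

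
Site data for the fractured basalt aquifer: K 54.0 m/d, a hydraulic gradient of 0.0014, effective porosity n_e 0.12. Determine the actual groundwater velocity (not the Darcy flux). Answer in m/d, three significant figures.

q = Ki = 54.0 × 0.0014 = 0.07560 m/d
v_s = q/n_e = 0.07560/0.12 = 0.6300 m/d

0.630 m/d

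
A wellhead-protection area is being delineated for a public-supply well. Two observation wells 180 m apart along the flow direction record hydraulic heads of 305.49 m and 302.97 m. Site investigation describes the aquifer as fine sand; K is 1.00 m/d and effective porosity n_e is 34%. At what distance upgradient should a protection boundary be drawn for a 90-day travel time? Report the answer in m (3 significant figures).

3.71 m

Hydraulic gradient i = (305.49 − 302.97) / 180 = 2.52 / 180 = 0.01400
Darcy flux q = K·i = 1.00 × 0.01400 = 0.01400 m/d
Seepage velocity v = q / n = 0.01400 / 0.34 = 0.04118 m/d
L = v × T = 0.04118 × 90 = 3.706 m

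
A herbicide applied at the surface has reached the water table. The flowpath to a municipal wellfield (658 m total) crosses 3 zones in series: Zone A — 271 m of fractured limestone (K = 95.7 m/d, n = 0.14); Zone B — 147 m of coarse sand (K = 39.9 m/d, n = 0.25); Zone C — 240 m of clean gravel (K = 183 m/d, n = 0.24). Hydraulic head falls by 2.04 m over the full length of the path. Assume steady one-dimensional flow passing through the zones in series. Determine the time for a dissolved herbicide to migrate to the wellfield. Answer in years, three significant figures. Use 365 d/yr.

1.39 years

Steady 1-D flow in series ⇒ the Darcy flux q is identical in every zone and the zone head losses add (resistances L/K in series).
Σ(L/K) = 271/95.7 + 147/39.9 + 240/183 = 2.832 + 3.684 + 1.311 = 7.827 d
q = ΔH / Σ(L/K) = 2.04 / 7.827 = 0.2606 m/d (same in every zone)
Zone A: v = q/n = 0.2606/0.14 = 1.862 m/d → t_A = 271/1.862 = 145.6 d
Zone B: v = q/n = 0.2606/0.25 = 1.042 m/d → t_B = 147/1.042 = 141.0 d
Zone C: v = q/n = 0.2606/0.24 = 1.086 m/d → t_C = 240/1.086 = 221.0 d
Total t = 145.6 + 141.0 + 221.0 = 507.6 d
   = 507.6 / 365 = 1.39 yr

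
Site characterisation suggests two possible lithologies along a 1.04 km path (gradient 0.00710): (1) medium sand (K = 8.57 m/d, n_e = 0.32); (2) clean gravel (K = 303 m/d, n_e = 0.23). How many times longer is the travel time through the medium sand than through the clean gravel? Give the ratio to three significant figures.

Unit 1 (medium sand): v = 8.57×0.0071/0.32 = 0.1901 m/d, t = 1040/0.1901 = 5469 d
Unit 2 (clean gravel): v = 303×0.0071/0.23 = 9.353 m/d, t = 1040/9.353 = 111.2 d
t(medium sand) / t(clean gravel) = 5469/111.2 = 49.2

49.2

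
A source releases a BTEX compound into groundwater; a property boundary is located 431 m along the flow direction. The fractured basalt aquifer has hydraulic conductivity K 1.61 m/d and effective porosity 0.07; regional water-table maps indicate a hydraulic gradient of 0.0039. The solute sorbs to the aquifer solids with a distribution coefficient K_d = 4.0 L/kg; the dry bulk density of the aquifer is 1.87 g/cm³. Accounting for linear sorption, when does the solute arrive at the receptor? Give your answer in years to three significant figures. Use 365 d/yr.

Specific discharge q = 1.61 × 0.0039 = 0.006279 m/d
v_s = q/n_e = 0.006279/0.07 = 0.08970 m/d
Retardation R = 1 + ρ_b·K_d/n = 1 + 1.87×4.0/0.07 = 107.9
Contaminant velocity v_c = v/R = 0.08970/107.9 = 8.317e-4 m/d
t = L/v_c = 431/8.317e-4 = 518200 d
   = 518200/365 = 1420 yr

1420 years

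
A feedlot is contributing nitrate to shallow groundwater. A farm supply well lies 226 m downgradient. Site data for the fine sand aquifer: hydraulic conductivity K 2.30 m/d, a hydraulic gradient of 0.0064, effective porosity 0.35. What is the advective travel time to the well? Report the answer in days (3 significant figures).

q = Ki = 2.30 × 0.0064 = 0.01472 m/d
v = Ki/n = 2.30·0.0064/0.35 = 0.04206 m/d
t = L / v = 226 / 0.04206 = 5374 d

5370 days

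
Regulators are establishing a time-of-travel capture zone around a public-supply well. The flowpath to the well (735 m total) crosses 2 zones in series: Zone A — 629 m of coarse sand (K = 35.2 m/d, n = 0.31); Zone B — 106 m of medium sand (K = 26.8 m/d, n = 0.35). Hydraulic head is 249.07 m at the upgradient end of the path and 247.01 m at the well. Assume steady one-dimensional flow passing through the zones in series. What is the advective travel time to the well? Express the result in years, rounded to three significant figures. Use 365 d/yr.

6.74 years

Total head drop ΔH = 249.07 − 247.01 = 2.06 m
Steady 1-D flow in series ⇒ the Darcy flux q is identical in every zone and the zone head losses add (resistances L/K in series).
Σ(L/K) = 629/35.2 + 106/26.8 = 17.87 + 3.955 = 21.82 d
q = ΔH / Σ(L/K) = 2.06 / 21.82 = 0.09439 m/d (same in every zone)
Zone A: v = q/n = 0.09439/0.31 = 0.3045 m/d → t_A = 629/0.3045 = 2066 d
Zone B: v = q/n = 0.09439/0.35 = 0.2697 m/d → t_B = 106/0.2697 = 393.1 d
Total t = 2066 + 393.1 = 2459 d
   = 2459 / 365 = 6.74 yr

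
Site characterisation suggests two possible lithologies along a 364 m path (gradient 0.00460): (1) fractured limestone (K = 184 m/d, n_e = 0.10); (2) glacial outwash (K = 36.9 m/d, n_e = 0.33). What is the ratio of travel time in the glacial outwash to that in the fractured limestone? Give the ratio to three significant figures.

Unit 1 (fractured limestone): v = 184×0.0046/0.10 = 8.464 m/d, t = 364/8.464 = 43.01 d
Unit 2 (glacial outwash): v = 36.9×0.0046/0.33 = 0.5144 m/d, t = 364/0.5144 = 707.7 d
t(glacial outwash) / t(fractured limestone) = 707.7/43.01 = 16.5

16.5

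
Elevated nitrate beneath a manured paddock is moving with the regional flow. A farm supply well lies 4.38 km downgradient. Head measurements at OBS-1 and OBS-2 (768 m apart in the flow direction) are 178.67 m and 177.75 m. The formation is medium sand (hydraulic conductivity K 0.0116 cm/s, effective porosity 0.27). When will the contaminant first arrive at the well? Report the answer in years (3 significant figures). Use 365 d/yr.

Hydraulic gradient i = (178.67 − 177.75) / 768 = 0.92 / 768 = 0.001198
K = 0.0116 cm/s × 864 = 10.02 m/d
Darcy flux q = K·i = 10.02 × 0.001198 = 0.01201 m/d
Seepage velocity v = q / n = 0.01201 / 0.27 = 0.04447 m/d
L = 4.38 km = 4380 m
t = L / v = 4380 / 0.04447 = 98500 d
   = 98500 / 365 = 270 yr

270 years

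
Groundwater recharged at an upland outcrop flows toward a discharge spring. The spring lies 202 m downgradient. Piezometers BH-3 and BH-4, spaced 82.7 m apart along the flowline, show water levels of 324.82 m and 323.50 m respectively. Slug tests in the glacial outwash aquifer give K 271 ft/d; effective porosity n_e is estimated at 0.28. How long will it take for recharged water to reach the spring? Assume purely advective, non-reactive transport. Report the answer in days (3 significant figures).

Hydraulic gradient i = (324.82 − 323.50) / 82.7 = 1.32 / 82.7 = 0.01596
K = 271 ft/d × 0.3048 = 82.60 m/d
Specific discharge q = 82.60 × 0.01596 = 1.318 m/d
v_s = q/n_e = 1.318/0.28 = 4.709 m/d
t = L / v = 202 / 4.709 = 42.90 d

42.9 days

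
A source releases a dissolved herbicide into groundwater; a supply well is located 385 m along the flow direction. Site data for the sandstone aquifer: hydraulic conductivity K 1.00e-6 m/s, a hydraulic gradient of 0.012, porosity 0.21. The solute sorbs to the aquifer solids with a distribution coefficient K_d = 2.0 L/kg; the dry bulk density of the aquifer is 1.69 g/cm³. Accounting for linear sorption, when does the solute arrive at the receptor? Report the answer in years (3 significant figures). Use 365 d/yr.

3650 years

K = 1.00e-6 m/s × 86400 s/d = 0.08640 m/d
Specific discharge q = 0.08640 × 0.012 = 0.001037 m/d
Average linear velocity = 0.001037 / 0.21 = 0.004937 m/d
Retardation R = 1 + ρ_b·K_d/n = 1 + 1.69×2.0/0.21 = 17.10
Contaminant velocity v_c = v/R = 0.004937/17.10 = 2.888e-4 m/d
t = L/v_c = 385/2.888e-4 = 1.333e6 d
   = 1.333e6/365 = 3650 yr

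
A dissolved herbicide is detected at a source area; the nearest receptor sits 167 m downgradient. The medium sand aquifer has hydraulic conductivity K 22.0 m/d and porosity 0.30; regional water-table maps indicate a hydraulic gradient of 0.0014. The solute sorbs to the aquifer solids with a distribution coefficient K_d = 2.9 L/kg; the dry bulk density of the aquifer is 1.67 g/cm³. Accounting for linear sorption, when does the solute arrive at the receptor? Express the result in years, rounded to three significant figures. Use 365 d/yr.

76.4 years

Darcy flux q = K·i = 22.0 × 0.0014 = 0.03080 m/d
Average linear velocity = 0.03080 / 0.30 = 0.1027 m/d
Retardation R = 1 + ρ_b·K_d/n = 1 + 1.67×2.9/0.30 = 17.14
Contaminant velocity v_c = v/R = 0.1027/17.14 = 0.005989 m/d
t = L/v_c = 167/0.005989 = 27890 d
   = 27890/365 = 76.4 yr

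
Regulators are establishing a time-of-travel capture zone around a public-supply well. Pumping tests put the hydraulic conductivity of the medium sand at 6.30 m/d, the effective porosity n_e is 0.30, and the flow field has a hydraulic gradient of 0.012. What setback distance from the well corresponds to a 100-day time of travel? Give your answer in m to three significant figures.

Specific discharge q = 6.30 × 0.012 = 0.07560 m/d
v = Ki/n = 6.30·0.012/0.30 = 0.2520 m/d
L = v × T = 0.2520 × 100 = 25.20 m

25.2 m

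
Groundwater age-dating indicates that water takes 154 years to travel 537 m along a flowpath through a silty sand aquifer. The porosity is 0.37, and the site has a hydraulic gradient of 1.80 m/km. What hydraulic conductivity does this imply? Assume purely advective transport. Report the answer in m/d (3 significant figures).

t = 154 years = 56210 d
v = L / t = 537 / 56210 = 0.009553 m/d
K = v · n / i = 0.009553 × 0.37 / 0.0018 = 1.96 m/d

1.96 m/d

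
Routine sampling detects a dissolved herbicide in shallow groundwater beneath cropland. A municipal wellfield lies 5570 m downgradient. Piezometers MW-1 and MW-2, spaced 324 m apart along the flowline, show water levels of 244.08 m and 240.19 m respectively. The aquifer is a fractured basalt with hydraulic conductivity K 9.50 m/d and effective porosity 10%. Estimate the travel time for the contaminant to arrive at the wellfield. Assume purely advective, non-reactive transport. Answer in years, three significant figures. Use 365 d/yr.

Hydraulic gradient i = (244.08 − 240.19) / 324 = 3.89 / 324 = 0.01201
q = Ki = 9.50 × 0.01201 = 0.1141 m/d
Average linear velocity = 0.1141 / 0.10 = 1.141 m/d
t = L / v = 5570 / 1.141 = 4883 d
   = 4883 / 365 = 13.4 yr

13.4 years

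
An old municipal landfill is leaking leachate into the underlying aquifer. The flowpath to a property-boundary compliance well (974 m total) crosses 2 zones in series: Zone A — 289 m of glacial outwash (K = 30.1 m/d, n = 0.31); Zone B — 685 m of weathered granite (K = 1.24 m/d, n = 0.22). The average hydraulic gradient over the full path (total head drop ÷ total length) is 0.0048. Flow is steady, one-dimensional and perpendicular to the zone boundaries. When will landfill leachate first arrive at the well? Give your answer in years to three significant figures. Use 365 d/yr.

79.1 years

For zones in series the flux q is common to all zones; the equivalent conductivity is the harmonic (thickness-weighted) mean, K_eq = L_total / Σ(L_j/K_j).
Σ(L/K) = 289/30.1 + 685/1.24 = 9.601 + 552.4 = 562.0 d
K_eq = L_total / Σ(L/K) = 974 / 562.0 = 1.733 m/d
q = K_eq · i = 1.733 × 0.0048 = 0.008319 m/d (same in every zone)
Zone A: v = q/n = 0.008319/0.31 = 0.02683 m/d → t_A = 289/0.02683 = 10770 d
Zone B: v = q/n = 0.008319/0.22 = 0.03781 m/d → t_B = 685/0.03781 = 18120 d
Total t = 10770 + 18120 = 28890 d
   = 28890 / 365 = 79.1 yr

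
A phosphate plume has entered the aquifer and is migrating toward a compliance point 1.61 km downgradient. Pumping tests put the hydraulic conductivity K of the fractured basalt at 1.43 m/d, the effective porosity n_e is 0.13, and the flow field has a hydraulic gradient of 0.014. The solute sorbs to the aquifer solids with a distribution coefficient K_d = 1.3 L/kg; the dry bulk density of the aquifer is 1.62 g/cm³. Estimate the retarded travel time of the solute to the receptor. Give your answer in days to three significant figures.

q = Ki = 1.43 × 0.014 = 0.02002 m/d
Average linear velocity = 0.02002 / 0.13 = 0.1540 m/d
Retardation R = 1 + ρ_b·K_d/n = 1 + 1.62×1.3/0.13 = 17.20
Contaminant velocity v_c = v/R = 0.1540/17.20 = 0.008953 m/d
L = 1.61 km = 1610 m
t = L/v_c = 1610/0.008953 = 179800 d

180000 days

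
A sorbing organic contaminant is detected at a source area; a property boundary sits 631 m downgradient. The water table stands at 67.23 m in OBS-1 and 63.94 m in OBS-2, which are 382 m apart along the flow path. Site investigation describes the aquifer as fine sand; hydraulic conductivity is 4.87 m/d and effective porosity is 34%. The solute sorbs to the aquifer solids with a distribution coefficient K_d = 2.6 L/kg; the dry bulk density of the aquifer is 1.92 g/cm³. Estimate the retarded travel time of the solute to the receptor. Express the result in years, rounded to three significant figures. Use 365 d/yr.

Hydraulic gradient i = (67.23 − 63.94) / 382 = 3.29 / 382 = 0.008613
q = Ki = 4.87 × 0.008613 = 0.04194 m/d
v_s = q/n_e = 0.04194/0.34 = 0.1234 m/d
Retardation R = 1 + ρ_b·K_d/n = 1 + 1.92×2.6/0.34 = 15.68
Contaminant velocity v_c = v/R = 0.1234/15.68 = 0.007866 m/d
t = L/v_c = 631/0.007866 = 80220 d
   = 80220/365 = 220 yr

220 years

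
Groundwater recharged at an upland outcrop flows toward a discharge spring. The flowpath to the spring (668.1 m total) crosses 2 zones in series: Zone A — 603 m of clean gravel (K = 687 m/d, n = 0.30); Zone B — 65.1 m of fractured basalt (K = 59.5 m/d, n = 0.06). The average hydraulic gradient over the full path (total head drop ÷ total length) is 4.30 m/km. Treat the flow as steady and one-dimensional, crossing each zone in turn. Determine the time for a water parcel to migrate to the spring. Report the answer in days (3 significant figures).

For zones in series the flux q is common to all zones; the equivalent conductivity is the harmonic (thickness-weighted) mean, K_eq = L_total / Σ(L_j/K_j).
Σ(L/K) = 603/687 + 65.1/59.5 = 0.8777 + 1.094 = 1.972 d
K_eq = L_total / Σ(L/K) = 668.1 / 1.972 = 338.8 m/d
q = K_eq · i = 338.8 × 0.0043 = 1.457 m/d (same in every zone)
Zone A: v = q/n = 1.457/0.30 = 4.856 m/d → t_A = 603/4.856 = 124.2 d
Zone B: v = q/n = 1.457/0.06 = 24.28 m/d → t_B = 65.1/24.28 = 2.681 d
Total t = 124.2 + 2.681 = 126.8 d

127 days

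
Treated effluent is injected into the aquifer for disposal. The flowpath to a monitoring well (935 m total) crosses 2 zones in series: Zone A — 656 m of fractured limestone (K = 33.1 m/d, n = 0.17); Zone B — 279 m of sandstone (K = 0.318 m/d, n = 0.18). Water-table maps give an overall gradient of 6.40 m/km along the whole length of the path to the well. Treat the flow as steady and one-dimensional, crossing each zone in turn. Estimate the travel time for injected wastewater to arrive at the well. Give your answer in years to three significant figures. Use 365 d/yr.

66.4 years

Steady 1-D flow in series ⇒ the Darcy flux q is identical in every zone and the zone head losses add (resistances L/K in series).
Σ(L/K) = 656/33.1 + 279/0.318 = 19.82 + 877.4 = 897.2 d
K_eq = L_total / Σ(L/K) = 935 / 897.2 = 1.042 m/d
q = K_eq · i = 1.042 × 0.0064 = 0.006670 m/d (same in every zone)
Zone A: v = q/n = 0.006670/0.17 = 0.03923 m/d → t_A = 656/0.03923 = 16720 d
Zone B: v = q/n = 0.006670/0.18 = 0.03705 m/d → t_B = 279/0.03705 = 7529 d
Total t = 16720 + 7529 = 24250 d
   = 24250 / 365 = 66.4 yr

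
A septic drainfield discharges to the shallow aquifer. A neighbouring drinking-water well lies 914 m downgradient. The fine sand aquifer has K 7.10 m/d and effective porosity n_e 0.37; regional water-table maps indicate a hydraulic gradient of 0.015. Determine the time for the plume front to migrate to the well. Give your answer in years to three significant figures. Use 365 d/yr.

Specific discharge q = 7.10 × 0.015 = 0.1065 m/d
Seepage velocity v = q / n = 0.1065 / 0.37 = 0.2878 m/d
t = L / v = 914 / 0.2878 = 3175 d
   = 3175 / 365 = 8.70 yr

8.70 years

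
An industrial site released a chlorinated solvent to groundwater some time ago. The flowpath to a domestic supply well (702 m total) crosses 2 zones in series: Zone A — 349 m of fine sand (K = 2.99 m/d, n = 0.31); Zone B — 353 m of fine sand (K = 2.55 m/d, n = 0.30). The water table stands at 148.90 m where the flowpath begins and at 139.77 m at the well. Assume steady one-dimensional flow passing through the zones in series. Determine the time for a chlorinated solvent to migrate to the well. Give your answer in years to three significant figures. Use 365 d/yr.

Total head drop ΔH = 148.90 − 139.77 = 9.13 m
Continuity: the same q passes through each zone, so ΔH = q·Σ(L_j/K_j) — the zones act as resistances in series.
Σ(L/K) = 349/2.99 + 353/2.55 = 116.7 + 138.4 = 255.2 d
q = ΔH / Σ(L/K) = 9.13 / 255.2 = 0.03578 m/d (same in every zone)
Zone A: v = q/n = 0.03578/0.31 = 0.1154 m/d → t_A = 349/0.1154 = 3024 d
Zone B: v = q/n = 0.03578/0.30 = 0.1193 m/d → t_B = 353/0.1193 = 2960 d
Total t = 3024 + 2960 = 5983 d
   = 5983 / 365 = 16.4 yr

16.4 years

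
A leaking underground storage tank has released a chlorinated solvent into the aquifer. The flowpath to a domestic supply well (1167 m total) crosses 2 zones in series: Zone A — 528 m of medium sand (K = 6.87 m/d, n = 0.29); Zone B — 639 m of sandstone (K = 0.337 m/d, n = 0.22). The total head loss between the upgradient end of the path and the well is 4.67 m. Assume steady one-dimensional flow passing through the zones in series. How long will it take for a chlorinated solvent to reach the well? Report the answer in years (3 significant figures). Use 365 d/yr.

340 years

Steady 1-D flow in series ⇒ the Darcy flux q is identical in every zone and the zone head losses add (resistances L/K in series).
Σ(L/K) = 528/6.87 + 639/0.337 = 76.86 + 1896 = 1973 d
q = ΔH / Σ(L/K) = 4.67 / 1973 = 0.002367 m/d (same in every zone)
Zone A: v = q/n = 0.002367/0.29 = 0.008162 m/d → t_A = 528/0.008162 = 64690 d
Zone B: v = q/n = 0.002367/0.22 = 0.01076 m/d → t_B = 639/0.01076 = 59390 d
Total t = 64690 + 59390 = 124100 d
   = 124100 / 365 = 340 yr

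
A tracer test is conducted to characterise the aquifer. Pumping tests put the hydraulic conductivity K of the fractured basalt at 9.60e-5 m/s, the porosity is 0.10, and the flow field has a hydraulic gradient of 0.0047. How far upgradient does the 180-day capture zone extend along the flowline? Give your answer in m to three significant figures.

70.2 m

K = 9.60e-5 m/s × 86400 s/d = 8.294 m/d
q = Ki = 8.294 × 0.0047 = 0.03898 m/d
v = Ki/n = 8.294·0.0047/0.10 = 0.3898 m/d
L = v × T = 0.3898 × 180 = 70.17 m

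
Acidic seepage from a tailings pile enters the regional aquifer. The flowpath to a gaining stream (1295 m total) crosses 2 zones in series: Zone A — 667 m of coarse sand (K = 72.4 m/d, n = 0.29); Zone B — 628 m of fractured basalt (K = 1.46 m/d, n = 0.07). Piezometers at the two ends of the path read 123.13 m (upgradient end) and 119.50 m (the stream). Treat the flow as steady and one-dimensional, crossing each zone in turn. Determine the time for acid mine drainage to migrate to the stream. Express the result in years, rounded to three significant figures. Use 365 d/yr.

Total head drop ΔH = 123.13 − 119.50 = 3.63 m
Steady 1-D flow in series ⇒ the Darcy flux q is identical in every zone and the zone head losses add (resistances L/K in series).
Σ(L/K) = 667/72.4 + 628/1.46 = 9.213 + 430.1 = 439.3 d
q = ΔH / Σ(L/K) = 3.63 / 439.3 = 0.008262 m/d (same in every zone)
Zone A: v = q/n = 0.008262/0.29 = 0.02849 m/d → t_A = 667/0.02849 = 23410 d
Zone B: v = q/n = 0.008262/0.07 = 0.1180 m/d → t_B = 628/0.1180 = 5321 d
Total t = 23410 + 5321 = 28730 d
   = 28730 / 365 = 78.7 yr

78.7 years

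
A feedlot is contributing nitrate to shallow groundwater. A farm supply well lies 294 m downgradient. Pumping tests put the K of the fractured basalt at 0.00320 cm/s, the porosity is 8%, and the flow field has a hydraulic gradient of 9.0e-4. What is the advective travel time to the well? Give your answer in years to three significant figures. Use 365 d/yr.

K = 0.00320 cm/s × 864 = 2.765 m/d
Darcy flux q = K·i = 2.765 × 9.0e-4 = 0.002488 m/d
v_s = q/n_e = 0.002488/0.08 = 0.03110 m/d
t = L / v = 294 / 0.03110 = 9452 d
   = 9452 / 365 = 25.9 yr

25.9 years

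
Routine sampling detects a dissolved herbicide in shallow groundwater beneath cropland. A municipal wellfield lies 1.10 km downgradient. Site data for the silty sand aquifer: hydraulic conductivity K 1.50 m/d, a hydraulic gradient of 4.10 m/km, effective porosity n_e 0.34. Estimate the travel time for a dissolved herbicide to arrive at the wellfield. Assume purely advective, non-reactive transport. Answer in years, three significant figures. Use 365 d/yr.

167 years

Darcy flux q = K·i = 1.50 × 0.0041 = 0.006150 m/d
v = Ki/n = 1.50·0.0041/0.34 = 0.01809 m/d
L = 1.10 km = 1100 m
t = L / v = 1100 / 0.01809 = 60810 d
   = 60810 / 365 = 167 yr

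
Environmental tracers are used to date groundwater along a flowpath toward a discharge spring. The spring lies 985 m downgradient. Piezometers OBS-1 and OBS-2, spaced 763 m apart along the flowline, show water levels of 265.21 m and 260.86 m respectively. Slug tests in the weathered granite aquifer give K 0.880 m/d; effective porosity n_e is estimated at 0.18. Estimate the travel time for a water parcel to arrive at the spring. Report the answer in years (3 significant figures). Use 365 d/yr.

96.8 years

Hydraulic gradient i = (265.21 − 260.86) / 763 = 4.35 / 763 = 0.005701
Specific discharge q = 0.880 × 0.005701 = 0.005017 m/d
v_s = q/n_e = 0.005017/0.18 = 0.02787 m/d
t = L / v = 985 / 0.02787 = 35340 d
   = 35340 / 365 = 96.8 yr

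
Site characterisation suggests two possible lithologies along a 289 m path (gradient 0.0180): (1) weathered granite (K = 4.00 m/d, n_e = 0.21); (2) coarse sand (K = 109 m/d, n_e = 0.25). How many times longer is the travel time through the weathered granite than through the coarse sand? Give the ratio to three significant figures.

Unit 1 (weathered granite): v = 4.00×0.018/0.21 = 0.3429 m/d, t = 289/0.3429 = 842.9 d
Unit 2 (coarse sand): v = 109×0.018/0.25 = 7.848 m/d, t = 289/7.848 = 36.82 d
t(weathered granite) / t(coarse sand) = 842.9/36.82 = 22.9

22.9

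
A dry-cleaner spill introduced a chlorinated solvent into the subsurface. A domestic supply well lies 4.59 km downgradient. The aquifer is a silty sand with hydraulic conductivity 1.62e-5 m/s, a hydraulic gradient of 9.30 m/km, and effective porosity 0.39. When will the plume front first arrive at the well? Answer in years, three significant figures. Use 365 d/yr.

K = 1.62e-5 m/s × 86400 s/d = 1.400 m/d
Darcy flux q = K·i = 1.400 × 0.0093 = 0.01302 m/d
Seepage velocity v = q / n = 0.01302 / 0.39 = 0.03338 m/d
L = 4.59 km = 4590 m
t = L / v = 4590 / 0.03338 = 137500 d
   = 137500 / 365 = 377 yr

377 years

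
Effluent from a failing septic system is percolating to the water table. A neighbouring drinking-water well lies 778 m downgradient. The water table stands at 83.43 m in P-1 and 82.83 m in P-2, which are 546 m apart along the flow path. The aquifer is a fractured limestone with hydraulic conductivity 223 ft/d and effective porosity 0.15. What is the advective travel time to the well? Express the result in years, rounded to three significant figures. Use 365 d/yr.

Hydraulic gradient i = (83.43 − 82.83) / 546 = 0.60 / 546 = 0.001099
K = 223 ft/d × 0.3048 = 67.97 m/d
q = Ki = 67.97 × 0.001099 = 0.07469 m/d
v = Ki/n = 67.97·0.001099/0.15 = 0.4980 m/d
t = L / v = 778 / 0.4980 = 1562 d
   = 1562 / 365 = 4.28 yr

4.28 years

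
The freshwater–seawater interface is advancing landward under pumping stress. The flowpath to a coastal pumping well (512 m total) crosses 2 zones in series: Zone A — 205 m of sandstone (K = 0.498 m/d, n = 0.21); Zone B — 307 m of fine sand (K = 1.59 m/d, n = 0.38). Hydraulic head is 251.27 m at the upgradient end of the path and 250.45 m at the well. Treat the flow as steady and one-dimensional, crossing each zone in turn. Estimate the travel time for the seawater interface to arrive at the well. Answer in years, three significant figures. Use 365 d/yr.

Total head drop ΔH = 251.27 − 250.45 = 0.82 m
Continuity: the same q passes through each zone, so ΔH = q·Σ(L_j/K_j) — the zones act as resistances in series.
Σ(L/K) = 205/0.498 + 307/1.59 = 411.6 + 193.1 = 604.7 d
q = ΔH / Σ(L/K) = 0.82 / 604.7 = 0.001356 m/d (same in every zone)
Zone A: v = q/n = 0.001356/0.21 = 0.006457 m/d → t_A = 205/0.006457 = 31750 d
Zone B: v = q/n = 0.001356/0.38 = 0.003568 m/d → t_B = 307/0.003568 = 86030 d
Total t = 31750 + 86030 = 117800 d
   = 117800 / 365 = 323 yr

323 years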